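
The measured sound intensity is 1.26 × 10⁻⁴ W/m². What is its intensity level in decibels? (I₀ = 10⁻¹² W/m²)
β = 10·log₁₀(I/I₀) = 81 dB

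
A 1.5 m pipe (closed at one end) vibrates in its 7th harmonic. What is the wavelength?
λₙ = 4L/n = 0.8571 m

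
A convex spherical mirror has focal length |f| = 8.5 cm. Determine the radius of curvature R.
R = 2|f| = 17 cm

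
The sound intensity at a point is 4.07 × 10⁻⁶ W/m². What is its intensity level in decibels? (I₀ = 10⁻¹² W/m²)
β = 10·log₁₀(I/I₀) = 66.1 dB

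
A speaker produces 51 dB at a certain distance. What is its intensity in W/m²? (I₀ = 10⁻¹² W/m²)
I = I₀·10^(β/10) = 1.26 × 10⁻⁷ W/m²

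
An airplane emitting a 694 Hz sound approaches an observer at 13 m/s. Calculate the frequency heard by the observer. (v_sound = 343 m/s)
f_obs = f·v/(v − v_s) = 721.3 Hz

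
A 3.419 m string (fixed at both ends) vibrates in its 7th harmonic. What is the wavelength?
λₙ = 2L/n = 0.9769 m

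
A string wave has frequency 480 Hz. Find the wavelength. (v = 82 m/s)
λ = v/f = 0.1708 m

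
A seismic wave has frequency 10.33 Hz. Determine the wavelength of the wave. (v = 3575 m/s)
λ = v/f = 346.1 m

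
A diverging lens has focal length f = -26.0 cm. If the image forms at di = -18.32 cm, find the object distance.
1/do = 1/f − 1/di → do = 62.02 cm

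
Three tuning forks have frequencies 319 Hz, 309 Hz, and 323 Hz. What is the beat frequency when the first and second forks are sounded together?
10 Hz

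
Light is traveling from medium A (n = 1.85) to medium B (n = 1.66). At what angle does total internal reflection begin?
θc = arcsin(n₂/n₁) = 63.81°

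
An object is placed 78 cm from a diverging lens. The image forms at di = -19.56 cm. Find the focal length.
1/f = 1/do + 1/di → f = -26.11 cm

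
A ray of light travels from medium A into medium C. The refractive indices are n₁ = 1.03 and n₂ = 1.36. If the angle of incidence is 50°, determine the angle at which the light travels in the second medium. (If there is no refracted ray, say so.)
sin θ₂ = (n₁/n₂)·sin θ₁ = 0.5802 → θ₂ = 35.46°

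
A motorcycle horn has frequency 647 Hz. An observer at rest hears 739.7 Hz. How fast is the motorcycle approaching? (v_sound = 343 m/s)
v_s = v·(1 − f/f_obs) = 42.99 m/s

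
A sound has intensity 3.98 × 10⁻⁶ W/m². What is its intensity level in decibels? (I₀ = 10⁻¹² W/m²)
β = 10·log₁₀(I/I₀) = 66 dB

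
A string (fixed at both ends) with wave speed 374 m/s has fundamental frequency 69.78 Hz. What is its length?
L = v/(2f₁) = 2.68 m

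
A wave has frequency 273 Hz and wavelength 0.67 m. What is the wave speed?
v = fλ = 182.9 m/s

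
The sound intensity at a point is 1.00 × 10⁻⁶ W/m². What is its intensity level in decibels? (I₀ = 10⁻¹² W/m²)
β = 10·log₁₀(I/I₀) = 60 dB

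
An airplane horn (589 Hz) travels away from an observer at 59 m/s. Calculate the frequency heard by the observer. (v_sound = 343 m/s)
f_obs = f·v/(v + v_s) = 502.6 Hz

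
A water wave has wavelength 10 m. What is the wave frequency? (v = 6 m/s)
f = v/λ = 0.6 Hz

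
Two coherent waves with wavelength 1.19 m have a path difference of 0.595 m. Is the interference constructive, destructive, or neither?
destructive — path difference = 0.5λ, an odd multiple of λ/2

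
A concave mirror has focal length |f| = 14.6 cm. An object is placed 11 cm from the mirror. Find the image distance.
f = +14.6 cm (concave); 1/di = 1/f − 1/do → di = -44.61 cm (virtual image, behind mirror)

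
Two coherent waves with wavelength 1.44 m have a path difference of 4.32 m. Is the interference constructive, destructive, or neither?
constructive — path difference = 3λ, a whole number of wavelengths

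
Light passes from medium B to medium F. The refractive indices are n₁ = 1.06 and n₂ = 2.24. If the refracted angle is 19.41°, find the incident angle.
sin θ₁ = (n₂/n₁)·sin θ₂ → θ₁ = 44.61°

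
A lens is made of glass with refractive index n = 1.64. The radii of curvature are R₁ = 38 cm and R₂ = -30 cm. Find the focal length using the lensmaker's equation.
1/f = (n − 1)(1/R₁ − 1/R₂) → f = 26.19 cm (converging lens)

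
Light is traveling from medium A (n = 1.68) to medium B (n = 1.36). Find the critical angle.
θc = arcsin(n₂/n₁) = 54.05°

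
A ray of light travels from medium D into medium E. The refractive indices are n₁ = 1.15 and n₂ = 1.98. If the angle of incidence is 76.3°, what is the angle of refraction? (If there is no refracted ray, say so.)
sin θ₂ = (n₁/n₂)·sin θ₁ = 0.5643 → θ₂ = 34.35°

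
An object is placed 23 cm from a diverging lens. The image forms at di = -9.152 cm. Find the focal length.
1/f = 1/do + 1/di → f = -15.2 cm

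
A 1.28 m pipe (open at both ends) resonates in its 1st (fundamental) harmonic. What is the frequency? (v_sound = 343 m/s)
fₙ = nv/(2L) = 134 Hz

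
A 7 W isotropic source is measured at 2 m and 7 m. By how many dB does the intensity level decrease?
Δβ = 20·log₁₀(r₂/r₁) = 10.88 dB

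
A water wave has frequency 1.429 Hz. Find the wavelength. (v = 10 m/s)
λ = v/f = 6.998 m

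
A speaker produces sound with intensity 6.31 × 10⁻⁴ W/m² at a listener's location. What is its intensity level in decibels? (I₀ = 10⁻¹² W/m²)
β = 10·log₁₀(I/I₀) = 88 dB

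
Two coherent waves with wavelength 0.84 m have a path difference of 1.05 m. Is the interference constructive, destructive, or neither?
neither (partial) — path difference = 1.25λ, neither a whole number of wavelengths nor an odd multiple of λ/2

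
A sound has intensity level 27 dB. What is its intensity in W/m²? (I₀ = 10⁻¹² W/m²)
I = I₀·10^(β/10) = 5.01 × 10⁻¹⁰ W/m²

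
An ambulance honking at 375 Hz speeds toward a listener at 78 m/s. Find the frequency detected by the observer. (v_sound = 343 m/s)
f_obs = f·v/(v − v_s) = 485.4 Hz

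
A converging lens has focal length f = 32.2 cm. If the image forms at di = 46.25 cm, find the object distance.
1/do = 1/f − 1/di → do = 106 cm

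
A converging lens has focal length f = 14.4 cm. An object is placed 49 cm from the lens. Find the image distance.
1/di = 1/f − 1/do → di = 20.39 cm (real image)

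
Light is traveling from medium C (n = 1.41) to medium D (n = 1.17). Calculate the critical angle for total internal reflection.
θc = arcsin(n₂/n₁) = 56.08°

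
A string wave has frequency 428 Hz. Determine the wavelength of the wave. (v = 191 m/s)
λ = v/f = 0.4463 m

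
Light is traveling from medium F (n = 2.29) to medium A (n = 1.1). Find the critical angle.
θc = arcsin(n₂/n₁) = 28.71°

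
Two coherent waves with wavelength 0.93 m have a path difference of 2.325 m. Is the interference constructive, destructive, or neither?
destructive — path difference = 2.5λ, an odd multiple of λ/2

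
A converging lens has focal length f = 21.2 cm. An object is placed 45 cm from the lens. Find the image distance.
1/di = 1/f − 1/do → di = 40.08 cm (real image)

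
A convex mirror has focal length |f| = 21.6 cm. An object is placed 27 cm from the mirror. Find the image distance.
f = −21.6 cm (convex); 1/di = 1/f − 1/do → di = -12 cm (virtual image, behind mirror)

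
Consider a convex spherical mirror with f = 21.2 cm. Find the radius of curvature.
R = 2|f| = 42.4 cm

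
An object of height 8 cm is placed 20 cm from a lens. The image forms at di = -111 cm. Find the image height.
hi = (-di/do) × ho = 44.4 cm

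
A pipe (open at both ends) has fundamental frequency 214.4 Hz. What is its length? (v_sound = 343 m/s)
L = v/(2f₁) = 0.7999 m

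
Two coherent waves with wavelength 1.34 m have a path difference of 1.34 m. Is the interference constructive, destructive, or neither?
constructive — path difference = 1λ, a whole number of wavelengths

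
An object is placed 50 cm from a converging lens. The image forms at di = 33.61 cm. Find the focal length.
1/f = 1/do + 1/di → f = 20.1 cm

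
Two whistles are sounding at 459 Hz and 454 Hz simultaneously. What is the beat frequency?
5 Hz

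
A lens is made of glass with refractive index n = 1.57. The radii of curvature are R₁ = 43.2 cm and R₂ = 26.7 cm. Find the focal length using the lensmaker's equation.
1/f = (n − 1)(1/R₁ − 1/R₂) → f = -122.6 cm (diverging lens)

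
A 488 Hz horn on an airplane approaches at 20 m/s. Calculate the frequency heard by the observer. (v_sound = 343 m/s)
f_obs = f·v/(v − v_s) = 518.2 Hz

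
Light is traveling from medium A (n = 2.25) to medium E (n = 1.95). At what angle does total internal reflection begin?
θc = arcsin(n₂/n₁) = 60.07°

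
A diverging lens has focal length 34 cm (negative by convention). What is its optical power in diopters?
P = 1/f = -2.941 D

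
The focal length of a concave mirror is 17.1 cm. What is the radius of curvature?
R = 2|f| = 34.2 cm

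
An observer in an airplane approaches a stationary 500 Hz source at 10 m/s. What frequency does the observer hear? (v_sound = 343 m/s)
f_obs = f·(v + v_o)/v = 514.6 Hz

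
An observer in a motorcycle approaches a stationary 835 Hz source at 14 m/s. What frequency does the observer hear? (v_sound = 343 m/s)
f_obs = f·(v + v_o)/v = 869.1 Hz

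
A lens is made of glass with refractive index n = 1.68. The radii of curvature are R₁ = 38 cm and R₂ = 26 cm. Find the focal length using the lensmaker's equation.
1/f = (n − 1)(1/R₁ − 1/R₂) → f = -121.1 cm (diverging lens)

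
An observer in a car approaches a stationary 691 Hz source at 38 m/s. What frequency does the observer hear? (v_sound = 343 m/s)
f_obs = f·(v + v_o)/v = 767.6 Hz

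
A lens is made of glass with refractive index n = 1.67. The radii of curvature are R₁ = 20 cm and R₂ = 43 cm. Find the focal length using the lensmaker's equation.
1/f = (n − 1)(1/R₁ − 1/R₂) → f = 55.81 cm (converging lens)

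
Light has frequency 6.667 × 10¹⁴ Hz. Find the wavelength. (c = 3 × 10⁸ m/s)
λ = c/f = 450 nm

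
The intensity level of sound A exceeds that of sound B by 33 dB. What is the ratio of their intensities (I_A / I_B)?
I_A/I_B = 10^(Δβ/10) = 1995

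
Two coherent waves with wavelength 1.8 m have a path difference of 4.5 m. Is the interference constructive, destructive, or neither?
destructive — path difference = 2.5λ, an odd multiple of λ/2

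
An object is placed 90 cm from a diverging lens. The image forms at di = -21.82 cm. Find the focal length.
1/f = 1/do + 1/di → f = -28.8 cm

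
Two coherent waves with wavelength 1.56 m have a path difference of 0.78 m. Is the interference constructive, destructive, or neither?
destructive — path difference = 0.5λ, an odd multiple of λ/2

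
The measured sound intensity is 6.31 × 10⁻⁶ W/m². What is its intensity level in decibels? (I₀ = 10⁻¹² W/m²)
β = 10·log₁₀(I/I₀) = 68 dB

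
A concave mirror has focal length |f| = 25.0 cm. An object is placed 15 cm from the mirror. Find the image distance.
f = +25.0 cm (concave); 1/di = 1/f − 1/do → di = -37.5 cm (virtual image, behind mirror)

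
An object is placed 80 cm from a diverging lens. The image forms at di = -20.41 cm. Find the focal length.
1/f = 1/do + 1/di → f = -27.4 cm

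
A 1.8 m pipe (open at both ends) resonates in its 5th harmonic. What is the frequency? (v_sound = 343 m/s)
fₙ = nv/(2L) = 476.4 Hz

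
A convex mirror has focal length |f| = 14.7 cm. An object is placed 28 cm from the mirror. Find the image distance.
f = −14.7 cm (convex); 1/di = 1/f − 1/do → di = -9.639 cm (virtual image, behind mirror)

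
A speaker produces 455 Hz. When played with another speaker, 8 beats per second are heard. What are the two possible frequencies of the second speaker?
f₂ = 455 ± 8 Hz → 463 Hz or 447 Hz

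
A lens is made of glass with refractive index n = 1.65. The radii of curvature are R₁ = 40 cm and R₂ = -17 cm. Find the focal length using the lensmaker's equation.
1/f = (n − 1)(1/R₁ − 1/R₂) → f = 18.35 cm (converging lens)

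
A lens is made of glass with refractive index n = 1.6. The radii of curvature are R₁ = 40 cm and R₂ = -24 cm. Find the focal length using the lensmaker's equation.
1/f = (n − 1)(1/R₁ − 1/R₂) → f = 25 cm (converging lens)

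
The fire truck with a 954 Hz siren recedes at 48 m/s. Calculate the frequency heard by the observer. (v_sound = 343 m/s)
f_obs = f·v/(v + v_s) = 836.9 Hz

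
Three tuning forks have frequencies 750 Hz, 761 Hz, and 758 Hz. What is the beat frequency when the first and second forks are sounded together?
11 Hz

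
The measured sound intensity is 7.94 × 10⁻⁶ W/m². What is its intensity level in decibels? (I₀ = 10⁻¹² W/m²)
β = 10·log₁₀(I/I₀) = 69 dB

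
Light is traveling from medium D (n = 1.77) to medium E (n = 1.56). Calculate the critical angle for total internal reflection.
θc = arcsin(n₂/n₁) = 61.81°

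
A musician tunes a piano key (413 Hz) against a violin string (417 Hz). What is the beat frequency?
4 Hz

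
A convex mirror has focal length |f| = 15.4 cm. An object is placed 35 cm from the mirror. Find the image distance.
f = −15.4 cm (convex); 1/di = 1/f − 1/do → di = -10.69 cm (virtual image, behind mirror)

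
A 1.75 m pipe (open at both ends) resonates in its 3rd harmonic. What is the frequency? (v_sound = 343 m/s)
fₙ = nv/(2L) = 294 Hz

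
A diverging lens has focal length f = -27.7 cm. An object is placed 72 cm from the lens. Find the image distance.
1/di = 1/f − 1/do → di = -20 cm (virtual image)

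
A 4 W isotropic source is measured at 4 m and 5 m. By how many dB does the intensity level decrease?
Δβ = 20·log₁₀(r₂/r₁) = 1.938 dB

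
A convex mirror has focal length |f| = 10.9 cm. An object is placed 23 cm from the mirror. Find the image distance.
f = −10.9 cm (convex); 1/di = 1/f − 1/do → di = -7.395 cm (virtual image, behind mirror)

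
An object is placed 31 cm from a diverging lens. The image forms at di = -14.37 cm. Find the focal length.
1/f = 1/do + 1/di → f = -26.79 cm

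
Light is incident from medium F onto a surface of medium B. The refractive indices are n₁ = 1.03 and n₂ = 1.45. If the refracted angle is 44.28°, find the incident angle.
sin θ₁ = (n₂/n₁)·sin θ₂ → θ₁ = 79.37°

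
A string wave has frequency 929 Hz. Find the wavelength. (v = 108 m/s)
λ = v/f = 0.1163 m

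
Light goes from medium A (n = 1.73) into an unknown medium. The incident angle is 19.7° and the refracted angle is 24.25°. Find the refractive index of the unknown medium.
n₂ = n₁·sin θ₁ / sin θ₂ = 1.42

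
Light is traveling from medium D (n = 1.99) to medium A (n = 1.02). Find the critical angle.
θc = arcsin(n₂/n₁) = 30.83°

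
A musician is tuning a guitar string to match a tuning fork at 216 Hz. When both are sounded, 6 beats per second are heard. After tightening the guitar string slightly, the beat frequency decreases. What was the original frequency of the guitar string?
210 Hz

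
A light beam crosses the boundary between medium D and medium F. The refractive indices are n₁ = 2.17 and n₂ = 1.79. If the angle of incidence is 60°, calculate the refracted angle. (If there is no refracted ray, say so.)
sin θ₂ = (n₁/n₂)·sin θ₁ = 1.05 > 1, so there is no refracted ray — the light undergoes total internal reflection.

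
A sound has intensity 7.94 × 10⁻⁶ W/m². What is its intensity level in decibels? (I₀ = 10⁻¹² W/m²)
β = 10·log₁₀(I/I₀) = 69 dB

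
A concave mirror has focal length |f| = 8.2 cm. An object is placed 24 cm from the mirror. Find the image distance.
f = +8.2 cm (concave); 1/di = 1/f − 1/do → di = 12.46 cm (real image, in front of mirror)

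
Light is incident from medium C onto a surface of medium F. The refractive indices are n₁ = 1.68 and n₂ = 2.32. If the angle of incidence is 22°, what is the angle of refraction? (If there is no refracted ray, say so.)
sin θ₂ = (n₁/n₂)·sin θ₁ = 0.2713 → θ₂ = 15.74°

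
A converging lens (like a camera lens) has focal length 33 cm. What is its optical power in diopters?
P = 1/f = 3.03 D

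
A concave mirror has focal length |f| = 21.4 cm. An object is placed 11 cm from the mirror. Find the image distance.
f = +21.4 cm (concave); 1/di = 1/f − 1/do → di = -22.63 cm (virtual image, behind mirror)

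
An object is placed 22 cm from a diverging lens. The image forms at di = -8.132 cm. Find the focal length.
1/f = 1/do + 1/di → f = -12.9 cm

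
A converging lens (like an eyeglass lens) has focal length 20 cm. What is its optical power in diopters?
P = 1/f = 5 D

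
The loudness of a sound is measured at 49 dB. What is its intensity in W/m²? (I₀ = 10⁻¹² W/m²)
I = I₀·10^(β/10) = 7.94 × 10⁻⁸ W/m²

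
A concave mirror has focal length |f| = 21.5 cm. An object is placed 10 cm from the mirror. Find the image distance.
f = +21.5 cm (concave); 1/di = 1/f − 1/do → di = -18.7 cm (virtual image, behind mirror)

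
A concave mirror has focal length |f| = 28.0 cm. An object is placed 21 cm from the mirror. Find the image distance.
f = +28.0 cm (concave); 1/di = 1/f − 1/do → di = -84 cm (virtual image, behind mirror)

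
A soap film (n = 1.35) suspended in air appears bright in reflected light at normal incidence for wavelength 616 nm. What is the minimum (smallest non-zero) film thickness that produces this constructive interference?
2nt = (m − ½)λ with m = 1 → t = (m − ½)λ/(2n) = 114.1 nm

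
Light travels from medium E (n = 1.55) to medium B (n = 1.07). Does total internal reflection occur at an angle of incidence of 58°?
θc = arcsin(n₂/n₁) = 43.66°; 58° > θc, so yes — total internal reflection.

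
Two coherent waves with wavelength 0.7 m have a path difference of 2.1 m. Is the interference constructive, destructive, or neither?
constructive — path difference = 3λ, a whole number of wavelengths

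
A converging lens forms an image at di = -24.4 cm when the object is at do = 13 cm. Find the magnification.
M = −di/do = 1.877 (upright image)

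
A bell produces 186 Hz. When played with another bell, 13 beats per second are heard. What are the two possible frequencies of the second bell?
f₂ = 186 ± 13 Hz → 199 Hz or 173 Hz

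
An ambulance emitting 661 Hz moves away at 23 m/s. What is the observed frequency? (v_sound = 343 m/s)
f_obs = f·v/(v + v_s) = 619.5 Hz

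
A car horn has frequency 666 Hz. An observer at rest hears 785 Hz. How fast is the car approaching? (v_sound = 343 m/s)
v_s = v·(1 − f/f_obs) = 52 m/s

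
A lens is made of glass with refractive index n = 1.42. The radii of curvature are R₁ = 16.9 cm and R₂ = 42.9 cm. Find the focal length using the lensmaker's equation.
1/f = (n − 1)(1/R₁ − 1/R₂) → f = 66.39 cm (converging lens)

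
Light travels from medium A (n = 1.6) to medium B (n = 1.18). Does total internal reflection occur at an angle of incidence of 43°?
θc = arcsin(n₂/n₁) = 47.52°; 43° < θc, so no — the ray refracts.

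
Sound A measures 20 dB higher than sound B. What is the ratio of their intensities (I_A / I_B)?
I_A/I_B = 10^(Δβ/10) = 100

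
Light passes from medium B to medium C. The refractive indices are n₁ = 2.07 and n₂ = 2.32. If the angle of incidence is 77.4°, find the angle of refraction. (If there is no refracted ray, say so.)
sin θ₂ = (n₁/n₂)·sin θ₁ = 0.8708 → θ₂ = 60.55°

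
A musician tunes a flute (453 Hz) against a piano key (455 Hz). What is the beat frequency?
2 Hz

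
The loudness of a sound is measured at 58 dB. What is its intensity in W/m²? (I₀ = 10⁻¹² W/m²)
I = I₀·10^(β/10) = 6.31 × 10⁻⁷ W/m²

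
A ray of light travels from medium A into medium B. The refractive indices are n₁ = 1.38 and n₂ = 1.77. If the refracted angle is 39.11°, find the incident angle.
sin θ₁ = (n₂/n₁)·sin θ₂ → θ₁ = 54.01°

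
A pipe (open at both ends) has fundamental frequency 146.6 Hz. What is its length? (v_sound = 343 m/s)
L = v/(2f₁) = 1.17 m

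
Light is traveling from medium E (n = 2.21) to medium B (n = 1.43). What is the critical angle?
θc = arcsin(n₂/n₁) = 40.32°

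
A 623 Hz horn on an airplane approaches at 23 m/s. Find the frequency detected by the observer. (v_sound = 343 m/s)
f_obs = f·v/(v − v_s) = 667.8 Hz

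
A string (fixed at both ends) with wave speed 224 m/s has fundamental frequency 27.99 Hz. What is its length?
L = v/(2f₁) = 4.001 m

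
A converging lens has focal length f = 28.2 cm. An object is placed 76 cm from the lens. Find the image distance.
1/di = 1/f − 1/do → di = 44.84 cm (real image)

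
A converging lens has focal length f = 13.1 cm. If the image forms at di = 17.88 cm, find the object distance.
1/do = 1/f − 1/di → do = 49 cm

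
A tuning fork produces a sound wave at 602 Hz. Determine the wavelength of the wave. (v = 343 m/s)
λ = v/f = 0.5698 m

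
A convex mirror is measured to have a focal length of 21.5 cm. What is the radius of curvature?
R = 2|f| = 43 cm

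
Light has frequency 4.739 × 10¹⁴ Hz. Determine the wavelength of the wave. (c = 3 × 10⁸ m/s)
λ = c/f = 633 nm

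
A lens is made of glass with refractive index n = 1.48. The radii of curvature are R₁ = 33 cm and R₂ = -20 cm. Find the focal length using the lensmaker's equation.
1/f = (n − 1)(1/R₁ − 1/R₂) → f = 25.94 cm (converging lens)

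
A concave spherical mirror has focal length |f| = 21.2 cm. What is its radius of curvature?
R = 2|f| = 42.4 cm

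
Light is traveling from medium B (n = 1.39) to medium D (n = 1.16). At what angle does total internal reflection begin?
θc = arcsin(n₂/n₁) = 56.57°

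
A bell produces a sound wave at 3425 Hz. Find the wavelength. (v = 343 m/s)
λ = v/f = 0.1001 m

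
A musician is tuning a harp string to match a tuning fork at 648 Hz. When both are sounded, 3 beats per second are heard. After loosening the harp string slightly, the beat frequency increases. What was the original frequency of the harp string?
645 Hz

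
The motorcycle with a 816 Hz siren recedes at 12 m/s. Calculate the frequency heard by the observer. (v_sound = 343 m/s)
f_obs = f·v/(v + v_s) = 788.4 Hz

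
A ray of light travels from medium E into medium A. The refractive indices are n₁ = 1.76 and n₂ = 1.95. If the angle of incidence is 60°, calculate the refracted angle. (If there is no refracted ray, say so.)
sin θ₂ = (n₁/n₂)·sin θ₁ = 0.7816 → θ₂ = 51.41°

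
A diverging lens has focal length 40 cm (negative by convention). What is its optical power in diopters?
P = 1/f = -2.5 D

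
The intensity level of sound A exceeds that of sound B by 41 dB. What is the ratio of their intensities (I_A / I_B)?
I_A/I_B = 10^(Δβ/10) = 12590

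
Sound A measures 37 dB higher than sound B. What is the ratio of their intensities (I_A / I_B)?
I_A/I_B = 10^(Δβ/10) = 5012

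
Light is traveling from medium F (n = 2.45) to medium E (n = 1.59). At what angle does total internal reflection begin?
θc = arcsin(n₂/n₁) = 40.46°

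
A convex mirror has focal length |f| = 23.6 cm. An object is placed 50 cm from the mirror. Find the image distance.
f = −23.6 cm (convex); 1/di = 1/f − 1/do → di = -16.03 cm (virtual image, behind mirror)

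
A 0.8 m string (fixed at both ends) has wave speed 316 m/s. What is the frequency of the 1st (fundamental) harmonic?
fₙ = nv/(2L) = 197.5 Hz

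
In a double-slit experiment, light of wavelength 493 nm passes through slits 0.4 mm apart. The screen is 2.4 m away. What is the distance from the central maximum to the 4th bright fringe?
y = mλL/d = 11.83 mm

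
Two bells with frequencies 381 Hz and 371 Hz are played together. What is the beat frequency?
10 Hz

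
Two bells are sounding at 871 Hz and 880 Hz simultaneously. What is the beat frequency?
9 Hz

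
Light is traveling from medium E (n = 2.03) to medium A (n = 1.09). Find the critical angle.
θc = arcsin(n₂/n₁) = 32.48°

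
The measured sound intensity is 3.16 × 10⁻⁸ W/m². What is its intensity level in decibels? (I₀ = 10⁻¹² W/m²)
β = 10·log₁₀(I/I₀) = 45 dB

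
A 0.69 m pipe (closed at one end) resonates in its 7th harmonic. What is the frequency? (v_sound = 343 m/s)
fₙ = nv/(4L) = 869.9 Hz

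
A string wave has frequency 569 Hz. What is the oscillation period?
T = 1/f = 0.001757 s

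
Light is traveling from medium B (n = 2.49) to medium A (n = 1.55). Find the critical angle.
θc = arcsin(n₂/n₁) = 38.5°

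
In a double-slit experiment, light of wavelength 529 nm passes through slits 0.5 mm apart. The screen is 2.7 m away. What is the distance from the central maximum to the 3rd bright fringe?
y = mλL/d = 8.57 mm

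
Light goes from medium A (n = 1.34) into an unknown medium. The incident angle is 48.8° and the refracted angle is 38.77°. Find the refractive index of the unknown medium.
n₂ = n₁·sin θ₁ / sin θ₂ = 1.61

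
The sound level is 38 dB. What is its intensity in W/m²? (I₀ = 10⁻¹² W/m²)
I = I₀·10^(β/10) = 6.31 × 10⁻⁹ W/m²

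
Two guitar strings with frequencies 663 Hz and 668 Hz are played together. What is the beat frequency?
5 Hz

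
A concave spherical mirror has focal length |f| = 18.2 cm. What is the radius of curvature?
R = 2|f| = 36.4 cm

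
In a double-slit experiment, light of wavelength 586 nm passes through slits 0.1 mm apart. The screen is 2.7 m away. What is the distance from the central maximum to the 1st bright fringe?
y = mλL/d = 15.82 mm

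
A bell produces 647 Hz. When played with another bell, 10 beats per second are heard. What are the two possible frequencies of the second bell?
f₂ = 647 ± 10 Hz → 657 Hz or 637 Hz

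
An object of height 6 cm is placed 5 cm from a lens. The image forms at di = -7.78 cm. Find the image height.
hi = (-di/do) × ho = 9.336 cm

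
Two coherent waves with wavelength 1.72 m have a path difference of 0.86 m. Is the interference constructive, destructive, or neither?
destructive — path difference = 0.5λ, an odd multiple of λ/2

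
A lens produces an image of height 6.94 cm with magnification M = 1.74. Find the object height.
ho = |hi|/|M| = 3.989 cm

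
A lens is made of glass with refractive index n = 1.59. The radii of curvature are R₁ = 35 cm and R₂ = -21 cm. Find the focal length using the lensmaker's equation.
1/f = (n − 1)(1/R₁ − 1/R₂) → f = 22.25 cm (converging lens)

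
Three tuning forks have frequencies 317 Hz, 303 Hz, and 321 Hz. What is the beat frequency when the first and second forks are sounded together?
14 Hz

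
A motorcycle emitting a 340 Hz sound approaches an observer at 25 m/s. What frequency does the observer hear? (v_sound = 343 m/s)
f_obs = f·v/(v − v_s) = 366.7 Hz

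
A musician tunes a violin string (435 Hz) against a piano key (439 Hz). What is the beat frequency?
4 Hz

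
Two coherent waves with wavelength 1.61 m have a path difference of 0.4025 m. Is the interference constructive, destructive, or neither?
neither (partial) — path difference = 0.25λ, neither a whole number of wavelengths nor an odd multiple of λ/2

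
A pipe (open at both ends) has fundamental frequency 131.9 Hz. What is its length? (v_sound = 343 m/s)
L = v/(2f₁) = 1.3 m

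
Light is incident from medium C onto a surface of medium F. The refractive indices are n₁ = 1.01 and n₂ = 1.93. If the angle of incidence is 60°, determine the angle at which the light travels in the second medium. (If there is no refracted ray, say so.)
sin θ₂ = (n₁/n₂)·sin θ₁ = 0.4532 → θ₂ = 26.95°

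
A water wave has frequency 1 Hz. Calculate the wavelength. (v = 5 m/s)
λ = v/f = 5 m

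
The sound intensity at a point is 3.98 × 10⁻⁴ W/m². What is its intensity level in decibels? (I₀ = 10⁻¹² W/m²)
β = 10·log₁₀(I/I₀) = 86 dB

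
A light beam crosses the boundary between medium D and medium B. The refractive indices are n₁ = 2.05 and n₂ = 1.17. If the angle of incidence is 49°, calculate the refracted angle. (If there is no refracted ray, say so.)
sin θ₂ = (n₁/n₂)·sin θ₁ = 1.322 > 1, so there is no refracted ray — the light undergoes total internal reflection.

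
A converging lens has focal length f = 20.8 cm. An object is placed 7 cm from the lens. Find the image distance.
1/di = 1/f − 1/do → di = -10.55 cm (virtual image)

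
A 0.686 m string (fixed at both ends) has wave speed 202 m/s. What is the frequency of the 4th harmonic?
fₙ = nv/(2L) = 588.9 Hz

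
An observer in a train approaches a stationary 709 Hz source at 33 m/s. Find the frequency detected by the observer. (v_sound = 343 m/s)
f_obs = f·(v + v_o)/v = 777.2 Hz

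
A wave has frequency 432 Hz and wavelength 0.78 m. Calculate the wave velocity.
v = fλ = 337 m/s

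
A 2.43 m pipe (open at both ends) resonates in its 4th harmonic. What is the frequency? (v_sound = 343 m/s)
fₙ = nv/(2L) = 282.3 Hz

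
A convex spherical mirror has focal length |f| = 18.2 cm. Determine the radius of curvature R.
R = 2|f| = 36.4 cm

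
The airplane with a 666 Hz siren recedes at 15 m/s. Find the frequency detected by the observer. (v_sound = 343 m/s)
f_obs = f·v/(v + v_s) = 638.1 Hz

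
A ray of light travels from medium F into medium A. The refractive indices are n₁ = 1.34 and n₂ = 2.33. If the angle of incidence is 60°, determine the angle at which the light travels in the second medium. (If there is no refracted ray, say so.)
sin θ₂ = (n₁/n₂)·sin θ₁ = 0.4981 → θ₂ = 29.87°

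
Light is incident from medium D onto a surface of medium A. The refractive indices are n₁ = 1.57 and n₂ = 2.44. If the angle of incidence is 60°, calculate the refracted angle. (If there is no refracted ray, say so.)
sin θ₂ = (n₁/n₂)·sin θ₁ = 0.5572 → θ₂ = 33.86°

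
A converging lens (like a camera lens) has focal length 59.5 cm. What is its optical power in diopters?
P = 1/f = 1.681 D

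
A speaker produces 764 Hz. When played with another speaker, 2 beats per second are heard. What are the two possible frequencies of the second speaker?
f₂ = 764 ± 2 Hz → 766 Hz or 762 Hz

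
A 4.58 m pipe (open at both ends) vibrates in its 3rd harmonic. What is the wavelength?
λₙ = 2L/n = 3.053 m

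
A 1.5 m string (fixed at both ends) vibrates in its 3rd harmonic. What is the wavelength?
λₙ = 2L/n = 1 m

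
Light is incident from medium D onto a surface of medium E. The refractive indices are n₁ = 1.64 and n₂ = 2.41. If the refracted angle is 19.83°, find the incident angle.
sin θ₁ = (n₂/n₁)·sin θ₂ → θ₁ = 29.9°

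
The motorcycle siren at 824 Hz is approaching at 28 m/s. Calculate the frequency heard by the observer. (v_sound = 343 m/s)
f_obs = f·v/(v − v_s) = 897.2 Hz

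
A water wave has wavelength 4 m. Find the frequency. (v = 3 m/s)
f = v/λ = 0.75 Hz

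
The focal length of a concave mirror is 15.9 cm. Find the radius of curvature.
R = 2|f| = 31.8 cm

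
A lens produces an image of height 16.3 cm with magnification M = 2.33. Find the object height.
ho = |hi|/|M| = 6.996 cm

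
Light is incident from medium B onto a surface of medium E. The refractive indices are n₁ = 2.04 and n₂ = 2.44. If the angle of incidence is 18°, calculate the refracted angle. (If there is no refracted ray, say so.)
sin θ₂ = (n₁/n₂)·sin θ₁ = 0.2584 → θ₂ = 14.97°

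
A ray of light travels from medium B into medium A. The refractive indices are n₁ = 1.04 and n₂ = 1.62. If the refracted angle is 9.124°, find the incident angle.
sin θ₁ = (n₂/n₁)·sin θ₂ → θ₁ = 14.3°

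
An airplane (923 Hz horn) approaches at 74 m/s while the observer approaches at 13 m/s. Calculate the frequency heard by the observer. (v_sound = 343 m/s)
f_obs = f·(v + v_o)/(v − v_s) = 1222 Hz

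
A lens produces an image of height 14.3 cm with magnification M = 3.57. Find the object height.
ho = |hi|/|M| = 4.006 cm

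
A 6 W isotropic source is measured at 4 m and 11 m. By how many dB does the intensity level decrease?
Δβ = 20·log₁₀(r₂/r₁) = 8.787 dB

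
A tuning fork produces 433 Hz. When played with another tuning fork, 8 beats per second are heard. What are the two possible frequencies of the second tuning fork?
f₂ = 433 ± 8 Hz → 441 Hz or 425 Hz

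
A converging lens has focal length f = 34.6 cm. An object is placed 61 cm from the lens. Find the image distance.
1/di = 1/f − 1/do → di = 79.95 cm (real image)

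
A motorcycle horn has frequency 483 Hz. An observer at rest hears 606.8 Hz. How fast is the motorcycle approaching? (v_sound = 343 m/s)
v_s = v·(1 − f/f_obs) = 69.98 m/s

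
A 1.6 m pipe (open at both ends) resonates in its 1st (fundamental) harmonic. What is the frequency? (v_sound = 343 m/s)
fₙ = nv/(2L) = 107.2 Hz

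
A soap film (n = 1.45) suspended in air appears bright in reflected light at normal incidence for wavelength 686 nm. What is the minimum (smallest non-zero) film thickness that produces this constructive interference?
2nt = (m − ½)λ with m = 1 → t = (m − ½)λ/(2n) = 118.3 nm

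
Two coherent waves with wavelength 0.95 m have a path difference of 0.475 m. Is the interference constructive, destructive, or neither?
destructive — path difference = 0.5λ, an odd multiple of λ/2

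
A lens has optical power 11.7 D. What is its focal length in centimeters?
f = 1/P = 8.547 cm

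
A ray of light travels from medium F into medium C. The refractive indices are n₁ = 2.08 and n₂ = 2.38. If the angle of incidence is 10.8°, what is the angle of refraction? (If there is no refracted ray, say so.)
sin θ₂ = (n₁/n₂)·sin θ₁ = 0.1638 → θ₂ = 9.425°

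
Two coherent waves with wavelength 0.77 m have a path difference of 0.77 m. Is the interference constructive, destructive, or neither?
constructive — path difference = 1λ, a whole number of wavelengths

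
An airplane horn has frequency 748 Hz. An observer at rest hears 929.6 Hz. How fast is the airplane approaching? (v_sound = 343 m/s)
v_s = v·(1 − f/f_obs) = 67.01 m/s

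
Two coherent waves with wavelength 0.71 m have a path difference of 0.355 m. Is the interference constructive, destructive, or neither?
destructive — path difference = 0.5λ, an odd multiple of λ/2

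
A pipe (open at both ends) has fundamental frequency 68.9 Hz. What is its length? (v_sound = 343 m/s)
L = v/(2f₁) = 2.489 m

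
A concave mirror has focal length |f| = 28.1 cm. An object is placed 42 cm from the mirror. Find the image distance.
f = +28.1 cm (concave); 1/di = 1/f − 1/do → di = 84.91 cm (real image, in front of mirror)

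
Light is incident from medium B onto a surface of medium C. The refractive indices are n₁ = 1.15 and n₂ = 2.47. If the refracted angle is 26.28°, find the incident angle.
sin θ₁ = (n₂/n₁)·sin θ₂ → θ₁ = 71.98°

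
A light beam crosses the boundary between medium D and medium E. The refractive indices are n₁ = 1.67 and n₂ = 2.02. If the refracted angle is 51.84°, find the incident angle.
sin θ₁ = (n₂/n₁)·sin θ₂ → θ₁ = 72°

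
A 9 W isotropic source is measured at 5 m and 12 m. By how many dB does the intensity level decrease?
Δβ = 20·log₁₀(r₂/r₁) = 7.604 dB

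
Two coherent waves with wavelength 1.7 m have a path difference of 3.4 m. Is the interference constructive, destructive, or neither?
constructive — path difference = 2λ, a whole number of wavelengths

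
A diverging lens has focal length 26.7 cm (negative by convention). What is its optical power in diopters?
P = 1/f = -3.745 D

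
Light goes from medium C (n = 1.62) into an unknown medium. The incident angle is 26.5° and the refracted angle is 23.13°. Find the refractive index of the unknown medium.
n₂ = n₁·sin θ₁ / sin θ₂ = 1.84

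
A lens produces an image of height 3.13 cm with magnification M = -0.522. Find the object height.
ho = |hi|/|M| = 5.996 cm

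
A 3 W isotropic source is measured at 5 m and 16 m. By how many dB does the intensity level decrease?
Δβ = 20·log₁₀(r₂/r₁) = 10.1 dB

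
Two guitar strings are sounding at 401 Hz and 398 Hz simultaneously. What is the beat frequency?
3 Hz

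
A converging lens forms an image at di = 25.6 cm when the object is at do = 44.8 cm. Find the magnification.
M = −di/do = -0.5714 (inverted image)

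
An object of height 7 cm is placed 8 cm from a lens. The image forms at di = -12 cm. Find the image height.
hi = (-di/do) × ho = 10.5 cm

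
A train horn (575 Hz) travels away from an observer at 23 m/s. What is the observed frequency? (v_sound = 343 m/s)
f_obs = f·v/(v + v_s) = 538.9 Hz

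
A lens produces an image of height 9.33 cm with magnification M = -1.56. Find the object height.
ho = |hi|/|M| = 5.981 cm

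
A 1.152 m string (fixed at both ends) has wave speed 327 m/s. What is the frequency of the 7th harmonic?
fₙ = nv/(2L) = 993.5 Hz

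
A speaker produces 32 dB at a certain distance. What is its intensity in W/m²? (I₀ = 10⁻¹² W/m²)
I = I₀·10^(β/10) = 1.58 × 10⁻⁹ W/m²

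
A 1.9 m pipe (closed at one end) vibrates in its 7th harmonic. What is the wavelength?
λₙ = 4L/n = 1.086 m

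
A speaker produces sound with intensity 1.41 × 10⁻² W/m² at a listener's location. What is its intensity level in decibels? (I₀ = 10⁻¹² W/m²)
β = 10·log₁₀(I/I₀) = 101.5 dB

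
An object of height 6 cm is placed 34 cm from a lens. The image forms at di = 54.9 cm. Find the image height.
hi = (-di/do) × ho = -9.688 cm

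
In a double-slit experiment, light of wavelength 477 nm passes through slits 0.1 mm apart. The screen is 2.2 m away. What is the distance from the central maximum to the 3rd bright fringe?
y = mλL/d = 31.48 mm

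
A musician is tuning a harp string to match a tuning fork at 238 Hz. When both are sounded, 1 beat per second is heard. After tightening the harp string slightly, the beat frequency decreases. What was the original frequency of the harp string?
237 Hz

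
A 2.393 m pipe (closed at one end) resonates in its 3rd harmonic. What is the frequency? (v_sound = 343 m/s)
fₙ = nv/(4L) = 107.5 Hz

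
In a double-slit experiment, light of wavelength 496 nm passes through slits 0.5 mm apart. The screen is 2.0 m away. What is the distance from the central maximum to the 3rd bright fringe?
y = mλL/d = 5.952 mm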